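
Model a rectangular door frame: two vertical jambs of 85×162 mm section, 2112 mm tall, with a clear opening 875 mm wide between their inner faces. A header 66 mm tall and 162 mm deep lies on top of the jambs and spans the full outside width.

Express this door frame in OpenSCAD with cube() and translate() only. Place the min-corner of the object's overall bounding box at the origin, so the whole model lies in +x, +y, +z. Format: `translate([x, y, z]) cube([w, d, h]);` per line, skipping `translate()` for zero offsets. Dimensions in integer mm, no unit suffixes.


cube([85, 162, 2112]);
translate([960, 0, 0]) cube([85, 162, 2112]);
translate([0, 0, 2112]) cube([1045, 162, 66]);


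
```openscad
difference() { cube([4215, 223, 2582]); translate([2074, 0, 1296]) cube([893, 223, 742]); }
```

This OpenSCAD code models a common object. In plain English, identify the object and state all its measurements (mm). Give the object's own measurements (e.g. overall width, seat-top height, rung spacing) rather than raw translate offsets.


A wall 4215 mm long (x), 223 mm thick (y), 2582 mm tall, with a rectangular window opening cut through it. The opening is 893 mm wide and 742 mm tall; its sill is at z = 1296 mm and its near (−x) edge is 2074 mm from the wall's −x end. The opening passes through the full wall thickness.


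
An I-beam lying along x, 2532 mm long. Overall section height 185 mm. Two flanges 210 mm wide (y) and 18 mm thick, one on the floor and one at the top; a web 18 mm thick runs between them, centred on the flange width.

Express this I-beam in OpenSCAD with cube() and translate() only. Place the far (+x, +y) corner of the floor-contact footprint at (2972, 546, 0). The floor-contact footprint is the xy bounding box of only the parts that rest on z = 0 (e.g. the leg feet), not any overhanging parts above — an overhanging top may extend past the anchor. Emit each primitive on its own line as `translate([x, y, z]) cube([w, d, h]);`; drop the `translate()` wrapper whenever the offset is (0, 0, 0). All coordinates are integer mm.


translate([440, 336, 0]) cube([2532, 210, 18]);
translate([440, 432, 18]) cube([2532, 18, 149]);
translate([440, 336, 167]) cube([2532, 210, 18]);


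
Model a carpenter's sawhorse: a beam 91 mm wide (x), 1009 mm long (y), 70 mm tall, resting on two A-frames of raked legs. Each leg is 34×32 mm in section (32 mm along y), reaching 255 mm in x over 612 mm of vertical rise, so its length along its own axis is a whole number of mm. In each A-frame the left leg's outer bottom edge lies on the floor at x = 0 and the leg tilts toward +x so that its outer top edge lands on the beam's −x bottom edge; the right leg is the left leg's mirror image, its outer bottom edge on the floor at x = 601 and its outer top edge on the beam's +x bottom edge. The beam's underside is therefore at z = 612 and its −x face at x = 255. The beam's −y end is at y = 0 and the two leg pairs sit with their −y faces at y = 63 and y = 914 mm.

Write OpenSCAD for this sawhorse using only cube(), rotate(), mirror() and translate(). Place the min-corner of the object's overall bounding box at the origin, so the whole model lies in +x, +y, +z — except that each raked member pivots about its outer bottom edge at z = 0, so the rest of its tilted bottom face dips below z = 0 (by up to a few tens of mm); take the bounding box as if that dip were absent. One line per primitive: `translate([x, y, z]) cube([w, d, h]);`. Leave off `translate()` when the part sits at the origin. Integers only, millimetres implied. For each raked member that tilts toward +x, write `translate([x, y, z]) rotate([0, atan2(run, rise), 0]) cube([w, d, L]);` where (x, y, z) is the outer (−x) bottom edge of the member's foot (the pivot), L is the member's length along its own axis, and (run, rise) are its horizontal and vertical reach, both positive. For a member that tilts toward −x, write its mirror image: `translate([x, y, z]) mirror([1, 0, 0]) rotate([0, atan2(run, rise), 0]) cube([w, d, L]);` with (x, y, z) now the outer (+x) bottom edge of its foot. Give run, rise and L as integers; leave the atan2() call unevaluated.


translate([255, 0, 612]) cube([91, 1009, 70]);
translate([0, 63, 0]) rotate([0, atan2(255, 612), 0]) cube([34, 32, 663]);
translate([601, 63, 0]) mirror([1, 0, 0]) rotate([0, atan2(255, 612), 0]) cube([34, 32, 663]);
translate([0, 914, 0]) rotate([0, atan2(255, 612), 0]) cube([34, 32, 663]);
translate([601, 914, 0]) mirror([1, 0, 0]) rotate([0, atan2(255, 612), 0]) cube([34, 32, 663]);


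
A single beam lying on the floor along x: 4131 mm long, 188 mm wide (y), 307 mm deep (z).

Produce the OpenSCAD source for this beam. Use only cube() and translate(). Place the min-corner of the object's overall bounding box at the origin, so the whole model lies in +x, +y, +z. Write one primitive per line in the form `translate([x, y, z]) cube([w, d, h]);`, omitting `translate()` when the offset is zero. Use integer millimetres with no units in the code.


cube([4131, 188, 307]);


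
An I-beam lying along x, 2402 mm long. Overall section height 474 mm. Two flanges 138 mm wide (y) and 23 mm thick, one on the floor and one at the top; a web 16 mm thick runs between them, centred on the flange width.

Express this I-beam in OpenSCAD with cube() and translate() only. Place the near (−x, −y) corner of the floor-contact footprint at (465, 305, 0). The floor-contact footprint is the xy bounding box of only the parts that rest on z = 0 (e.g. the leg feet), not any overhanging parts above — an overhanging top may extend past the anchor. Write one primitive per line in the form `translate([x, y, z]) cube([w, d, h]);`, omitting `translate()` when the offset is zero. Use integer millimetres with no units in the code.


translate([465, 305, 0]) cube([2402, 138, 23]);
translate([465, 366, 23]) cube([2402, 16, 428]);
translate([465, 305, 451]) cube([2402, 138, 23]);


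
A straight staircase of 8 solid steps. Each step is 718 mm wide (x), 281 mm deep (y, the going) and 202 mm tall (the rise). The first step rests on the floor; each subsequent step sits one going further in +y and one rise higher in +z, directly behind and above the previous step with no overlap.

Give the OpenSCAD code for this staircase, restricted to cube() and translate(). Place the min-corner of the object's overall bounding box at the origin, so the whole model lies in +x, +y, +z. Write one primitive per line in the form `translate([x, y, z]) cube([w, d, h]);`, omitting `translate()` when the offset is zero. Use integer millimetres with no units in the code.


cube([718, 281, 202]);
translate([0, 281, 202]) cube([718, 281, 202]);
translate([0, 562, 404]) cube([718, 281, 202]);
translate([0, 843, 606]) cube([718, 281, 202]);
translate([0, 1124, 808]) cube([718, 281, 202]);
translate([0, 1405, 1010]) cube([718, 281, 202]);
translate([0, 1686, 1212]) cube([718, 281, 202]);
translate([0, 1967, 1414]) cube([718, 281, 202]);


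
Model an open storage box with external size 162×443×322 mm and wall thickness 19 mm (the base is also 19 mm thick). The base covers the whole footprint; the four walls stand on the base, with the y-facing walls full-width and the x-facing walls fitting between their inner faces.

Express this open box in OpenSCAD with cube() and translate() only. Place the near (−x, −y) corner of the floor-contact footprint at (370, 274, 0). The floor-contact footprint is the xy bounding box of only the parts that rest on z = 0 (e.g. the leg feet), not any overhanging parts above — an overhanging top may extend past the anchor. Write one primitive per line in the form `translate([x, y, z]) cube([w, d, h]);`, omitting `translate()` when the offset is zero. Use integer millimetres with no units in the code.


translate([370, 274, 0]) cube([162, 443, 19]);
translate([370, 274, 19]) cube([162, 19, 303]);
translate([370, 698, 19]) cube([162, 19, 303]);
translate([370, 293, 19]) cube([19, 405, 303]);
translate([513, 293, 19]) cube([19, 405, 303]);


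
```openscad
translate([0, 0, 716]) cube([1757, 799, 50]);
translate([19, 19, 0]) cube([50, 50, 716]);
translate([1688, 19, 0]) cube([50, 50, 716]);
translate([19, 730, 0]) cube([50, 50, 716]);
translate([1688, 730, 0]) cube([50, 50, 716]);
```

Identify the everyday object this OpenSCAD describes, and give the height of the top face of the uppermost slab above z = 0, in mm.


A table. The table height is 766 mm.

A 1757×799×50 slab sits at z = 716 on four 50 mm square posts — a table. The top surface is at 716 + 50 = 766 mm.


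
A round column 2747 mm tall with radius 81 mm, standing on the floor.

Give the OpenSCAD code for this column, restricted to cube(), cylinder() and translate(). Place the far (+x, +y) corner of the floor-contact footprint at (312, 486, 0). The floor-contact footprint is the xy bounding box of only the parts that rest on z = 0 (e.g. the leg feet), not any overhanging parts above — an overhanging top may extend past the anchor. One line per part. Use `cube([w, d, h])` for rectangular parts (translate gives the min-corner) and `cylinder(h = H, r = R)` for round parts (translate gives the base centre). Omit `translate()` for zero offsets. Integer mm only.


translate([231, 405, 0]) cylinder(h = 2747, r = 81);


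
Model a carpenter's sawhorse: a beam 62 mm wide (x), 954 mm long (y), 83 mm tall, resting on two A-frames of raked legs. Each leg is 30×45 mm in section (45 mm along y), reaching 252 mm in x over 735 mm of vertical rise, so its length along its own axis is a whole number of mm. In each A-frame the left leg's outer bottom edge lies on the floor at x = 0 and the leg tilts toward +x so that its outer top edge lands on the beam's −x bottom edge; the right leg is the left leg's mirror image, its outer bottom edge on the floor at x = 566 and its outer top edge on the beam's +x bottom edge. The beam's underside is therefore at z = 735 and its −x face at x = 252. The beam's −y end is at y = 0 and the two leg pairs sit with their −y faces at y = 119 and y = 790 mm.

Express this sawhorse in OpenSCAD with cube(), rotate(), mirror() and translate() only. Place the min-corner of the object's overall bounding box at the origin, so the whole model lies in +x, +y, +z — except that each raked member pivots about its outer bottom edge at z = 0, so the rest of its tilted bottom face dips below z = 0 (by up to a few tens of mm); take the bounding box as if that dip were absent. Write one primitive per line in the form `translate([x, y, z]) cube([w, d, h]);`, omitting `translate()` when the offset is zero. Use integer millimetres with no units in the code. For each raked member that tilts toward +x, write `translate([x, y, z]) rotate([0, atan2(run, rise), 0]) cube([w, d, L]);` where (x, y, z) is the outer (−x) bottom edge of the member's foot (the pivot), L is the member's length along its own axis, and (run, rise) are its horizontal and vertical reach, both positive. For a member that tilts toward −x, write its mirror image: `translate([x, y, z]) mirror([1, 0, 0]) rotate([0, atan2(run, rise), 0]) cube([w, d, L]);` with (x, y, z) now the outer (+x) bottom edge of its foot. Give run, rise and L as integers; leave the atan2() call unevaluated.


// leg length = √(252² + 735²) = 777
// right-leg outer foot x = 2·252 + 62 = 566
// beam min-corner = (252, 0, 735)
translate([252, 0, 735]) cube([62, 954, 83]);
translate([0, 119, 0]) rotate([0, atan2(252, 735), 0]) cube([30, 45, 777]);
translate([566, 119, 0]) mirror([1, 0, 0]) rotate([0, atan2(252, 735), 0]) cube([30, 45, 777]);
translate([0, 790, 0]) rotate([0, atan2(252, 735), 0]) cube([30, 45, 777]);
translate([566, 790, 0]) mirror([1, 0, 0]) rotate([0, atan2(252, 735), 0]) cube([30, 45, 777]);


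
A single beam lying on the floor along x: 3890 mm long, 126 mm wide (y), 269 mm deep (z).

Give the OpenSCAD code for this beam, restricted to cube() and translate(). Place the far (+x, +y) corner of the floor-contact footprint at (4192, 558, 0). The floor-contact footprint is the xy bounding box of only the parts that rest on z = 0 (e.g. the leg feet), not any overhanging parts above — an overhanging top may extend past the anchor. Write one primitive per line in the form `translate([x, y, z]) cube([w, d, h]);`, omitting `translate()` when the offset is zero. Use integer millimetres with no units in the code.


translate([302, 432, 0]) cube([3890, 126, 269]);


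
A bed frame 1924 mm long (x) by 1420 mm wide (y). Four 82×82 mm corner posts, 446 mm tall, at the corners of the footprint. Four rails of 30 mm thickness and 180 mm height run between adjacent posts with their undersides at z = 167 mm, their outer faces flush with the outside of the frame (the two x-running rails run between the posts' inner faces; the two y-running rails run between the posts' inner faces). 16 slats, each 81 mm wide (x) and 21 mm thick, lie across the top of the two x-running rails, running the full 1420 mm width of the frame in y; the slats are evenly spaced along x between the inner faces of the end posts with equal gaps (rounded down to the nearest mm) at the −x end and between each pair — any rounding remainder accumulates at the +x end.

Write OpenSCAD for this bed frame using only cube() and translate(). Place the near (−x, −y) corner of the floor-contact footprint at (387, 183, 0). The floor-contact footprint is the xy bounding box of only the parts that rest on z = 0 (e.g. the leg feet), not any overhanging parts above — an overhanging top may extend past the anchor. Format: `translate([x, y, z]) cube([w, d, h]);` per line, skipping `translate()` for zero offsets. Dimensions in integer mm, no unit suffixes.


translate([387, 183, 0]) cube([82, 82, 446]);
translate([387, 1521, 0]) cube([82, 82, 446]);
translate([2229, 183, 0]) cube([82, 82, 446]);
translate([2229, 1521, 0]) cube([82, 82, 446]);
translate([469, 183, 167]) cube([1760, 30, 180]);
translate([469, 1573, 167]) cube([1760, 30, 180]);
translate([387, 265, 167]) cube([30, 1256, 180]);
translate([2281, 265, 167]) cube([30, 1256, 180]);
translate([496, 183, 347]) cube([81, 1420, 21]);
translate([604, 183, 347]) cube([81, 1420, 21]);
translate([712, 183, 347]) cube([81, 1420, 21]);
translate([820, 183, 347]) cube([81, 1420, 21]);
translate([928, 183, 347]) cube([81, 1420, 21]);
translate([1036, 183, 347]) cube([81, 1420, 21]);
translate([1144, 183, 347]) cube([81, 1420, 21]);
translate([1252, 183, 347]) cube([81, 1420, 21]);
translate([1360, 183, 347]) cube([81, 1420, 21]);
translate([1468, 183, 347]) cube([81, 1420, 21]);
translate([1576, 183, 347]) cube([81, 1420, 21]);
translate([1684, 183, 347]) cube([81, 1420, 21]);
translate([1792, 183, 347]) cube([81, 1420, 21]);
translate([1900, 183, 347]) cube([81, 1420, 21]);
translate([2008, 183, 347]) cube([81, 1420, 21]);
translate([2116, 183, 347]) cube([81, 1420, 21]);


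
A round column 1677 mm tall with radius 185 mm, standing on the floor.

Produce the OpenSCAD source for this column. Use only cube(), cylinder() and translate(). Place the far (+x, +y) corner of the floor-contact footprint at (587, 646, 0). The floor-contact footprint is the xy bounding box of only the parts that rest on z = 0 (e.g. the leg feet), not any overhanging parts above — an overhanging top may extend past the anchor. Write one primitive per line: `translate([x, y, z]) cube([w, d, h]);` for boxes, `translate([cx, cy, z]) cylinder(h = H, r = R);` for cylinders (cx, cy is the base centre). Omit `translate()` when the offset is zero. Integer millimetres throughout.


translate([402, 461, 0]) cylinder(h = 1677, r = 185);


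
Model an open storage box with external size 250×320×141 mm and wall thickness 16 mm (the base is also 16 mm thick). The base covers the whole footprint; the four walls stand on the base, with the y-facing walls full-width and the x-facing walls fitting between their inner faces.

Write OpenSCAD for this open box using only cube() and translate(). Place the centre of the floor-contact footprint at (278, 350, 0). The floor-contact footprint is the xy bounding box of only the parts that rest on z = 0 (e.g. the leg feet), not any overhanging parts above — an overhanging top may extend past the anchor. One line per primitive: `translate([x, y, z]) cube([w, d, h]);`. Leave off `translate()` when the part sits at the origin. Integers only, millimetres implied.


translate([153, 190, 0]) cube([250, 320, 16]);
translate([153, 190, 16]) cube([250, 16, 125]);
translate([153, 494, 16]) cube([250, 16, 125]);
translate([153, 206, 16]) cube([16, 288, 125]);
translate([387, 206, 16]) cube([16, 288, 125]);


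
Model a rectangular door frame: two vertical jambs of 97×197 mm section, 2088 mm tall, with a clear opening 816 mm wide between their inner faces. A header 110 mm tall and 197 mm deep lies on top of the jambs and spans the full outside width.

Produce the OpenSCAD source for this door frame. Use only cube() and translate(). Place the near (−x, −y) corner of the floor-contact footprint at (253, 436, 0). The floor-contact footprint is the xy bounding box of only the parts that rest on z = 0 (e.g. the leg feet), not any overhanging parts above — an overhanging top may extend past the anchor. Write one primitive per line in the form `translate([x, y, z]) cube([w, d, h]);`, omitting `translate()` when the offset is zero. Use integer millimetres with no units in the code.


translate([253, 436, 0]) cube([97, 197, 2088]);
translate([1166, 436, 0]) cube([97, 197, 2088]);
translate([253, 436, 2088]) cube([1010, 197, 110]);


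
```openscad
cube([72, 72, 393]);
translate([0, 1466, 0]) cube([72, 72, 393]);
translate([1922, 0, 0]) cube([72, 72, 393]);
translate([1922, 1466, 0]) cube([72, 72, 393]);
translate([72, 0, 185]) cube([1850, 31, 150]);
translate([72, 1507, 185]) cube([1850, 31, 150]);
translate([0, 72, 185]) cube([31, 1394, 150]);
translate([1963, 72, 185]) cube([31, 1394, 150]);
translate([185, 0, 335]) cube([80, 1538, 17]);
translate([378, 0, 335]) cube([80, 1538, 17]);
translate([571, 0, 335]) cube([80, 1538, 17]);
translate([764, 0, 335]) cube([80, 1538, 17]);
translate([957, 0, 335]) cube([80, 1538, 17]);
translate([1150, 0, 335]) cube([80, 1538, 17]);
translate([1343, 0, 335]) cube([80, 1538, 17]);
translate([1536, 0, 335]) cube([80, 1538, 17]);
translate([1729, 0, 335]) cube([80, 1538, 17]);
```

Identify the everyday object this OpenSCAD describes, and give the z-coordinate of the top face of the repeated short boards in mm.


A bed frame. The slat-top height is 352 mm.

Four posts, four rails, and a row of slats — a bed frame. Slats sit on the rails at z = 185 + 150 = 335; with slat thickness 17, the top is 352 mm.


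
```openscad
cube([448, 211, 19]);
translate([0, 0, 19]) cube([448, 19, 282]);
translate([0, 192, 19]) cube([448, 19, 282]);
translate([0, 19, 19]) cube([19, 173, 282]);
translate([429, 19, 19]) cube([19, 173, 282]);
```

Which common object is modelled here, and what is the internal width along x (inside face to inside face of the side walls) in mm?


An open box. The internal width is 410 mm.

A 448×211 base slab with four walls standing on it — an open box. The base is 448 mm wide and the walls are 19 mm thick, so the internal width is 448 − 2 × 19 = 410 mm.


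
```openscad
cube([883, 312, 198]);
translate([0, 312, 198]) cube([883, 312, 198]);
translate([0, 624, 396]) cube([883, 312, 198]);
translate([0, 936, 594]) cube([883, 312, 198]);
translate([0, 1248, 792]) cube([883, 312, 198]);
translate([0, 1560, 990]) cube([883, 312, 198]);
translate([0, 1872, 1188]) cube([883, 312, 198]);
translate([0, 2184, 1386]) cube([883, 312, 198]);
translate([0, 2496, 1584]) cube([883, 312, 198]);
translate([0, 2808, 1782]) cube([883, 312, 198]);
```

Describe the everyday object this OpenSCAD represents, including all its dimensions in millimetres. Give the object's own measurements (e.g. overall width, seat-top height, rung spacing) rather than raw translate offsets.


A straight staircase of 10 solid steps. Each step is 883 mm wide (x), 312 mm deep (y, the going) and 198 mm tall (the rise). The first step rests on the floor; each subsequent step sits one going further in +y and one rise higher in +z, directly behind and above the previous step with no overlap.


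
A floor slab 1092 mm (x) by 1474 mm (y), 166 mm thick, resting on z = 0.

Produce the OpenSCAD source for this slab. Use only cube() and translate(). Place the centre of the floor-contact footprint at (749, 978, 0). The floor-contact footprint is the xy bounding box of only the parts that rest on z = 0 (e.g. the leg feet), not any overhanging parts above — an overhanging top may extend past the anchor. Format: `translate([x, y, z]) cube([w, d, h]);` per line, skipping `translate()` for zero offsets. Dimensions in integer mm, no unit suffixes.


translate([203, 241, 0]) cube([1092, 1474, 166]);


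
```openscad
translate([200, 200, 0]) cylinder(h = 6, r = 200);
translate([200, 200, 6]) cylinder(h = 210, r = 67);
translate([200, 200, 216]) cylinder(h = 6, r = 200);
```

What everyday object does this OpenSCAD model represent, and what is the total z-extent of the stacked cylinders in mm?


A spool. The overall height is 222 mm.

Three coaxial cylinders, large–small–large — a spool. Two 6 mm flanges and a 210 mm core give 6 + 210 + 6 = 222 mm.


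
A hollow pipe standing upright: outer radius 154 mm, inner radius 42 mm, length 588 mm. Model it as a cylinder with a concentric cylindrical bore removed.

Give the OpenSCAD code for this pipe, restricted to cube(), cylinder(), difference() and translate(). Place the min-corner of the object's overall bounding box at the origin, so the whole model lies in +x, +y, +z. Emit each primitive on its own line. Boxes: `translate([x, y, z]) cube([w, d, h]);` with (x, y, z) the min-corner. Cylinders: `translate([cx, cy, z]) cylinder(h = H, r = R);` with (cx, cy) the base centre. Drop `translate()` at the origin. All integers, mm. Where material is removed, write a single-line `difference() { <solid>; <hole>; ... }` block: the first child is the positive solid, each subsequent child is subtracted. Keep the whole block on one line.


difference() { translate([154, 154, 0]) cylinder(h = 588, r = 154); translate([154, 154, 0]) cylinder(h = 588, r = 42); }


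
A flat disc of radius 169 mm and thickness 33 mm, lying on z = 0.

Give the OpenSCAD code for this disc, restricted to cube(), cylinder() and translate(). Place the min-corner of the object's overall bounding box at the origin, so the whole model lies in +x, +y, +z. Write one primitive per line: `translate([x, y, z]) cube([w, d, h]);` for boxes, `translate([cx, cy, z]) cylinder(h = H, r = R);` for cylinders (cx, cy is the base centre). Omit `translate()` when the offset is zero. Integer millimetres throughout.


translate([169, 169, 0]) cylinder(h = 33, r = 169);


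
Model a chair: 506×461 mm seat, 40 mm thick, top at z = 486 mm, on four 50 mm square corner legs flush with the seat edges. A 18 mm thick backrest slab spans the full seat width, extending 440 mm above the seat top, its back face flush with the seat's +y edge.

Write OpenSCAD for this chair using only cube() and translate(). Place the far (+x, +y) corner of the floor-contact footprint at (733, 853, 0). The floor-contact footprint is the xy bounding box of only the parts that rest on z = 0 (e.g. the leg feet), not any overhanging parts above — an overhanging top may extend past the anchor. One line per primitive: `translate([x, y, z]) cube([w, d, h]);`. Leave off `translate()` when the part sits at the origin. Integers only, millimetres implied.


// leg_h = 486 - 40 = 446
translate([227, 392, 446]) cube([506, 461, 40]);
translate([227, 392, 0]) cube([50, 50, 446]);
translate([683, 392, 0]) cube([50, 50, 446]);
translate([227, 803, 0]) cube([50, 50, 446]);
translate([683, 803, 0]) cube([50, 50, 446]);
translate([227, 835, 486]) cube([506, 18, 440]);


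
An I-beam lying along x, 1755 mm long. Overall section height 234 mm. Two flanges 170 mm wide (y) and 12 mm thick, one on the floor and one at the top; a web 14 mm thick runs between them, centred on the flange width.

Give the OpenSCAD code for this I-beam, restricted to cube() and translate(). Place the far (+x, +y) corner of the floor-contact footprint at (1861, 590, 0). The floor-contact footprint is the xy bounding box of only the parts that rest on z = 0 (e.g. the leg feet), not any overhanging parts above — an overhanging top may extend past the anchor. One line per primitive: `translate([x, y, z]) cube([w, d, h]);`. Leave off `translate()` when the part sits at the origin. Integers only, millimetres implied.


translate([106, 420, 0]) cube([1755, 170, 12]);
translate([106, 498, 12]) cube([1755, 14, 210]);
translate([106, 420, 222]) cube([1755, 170, 12]);


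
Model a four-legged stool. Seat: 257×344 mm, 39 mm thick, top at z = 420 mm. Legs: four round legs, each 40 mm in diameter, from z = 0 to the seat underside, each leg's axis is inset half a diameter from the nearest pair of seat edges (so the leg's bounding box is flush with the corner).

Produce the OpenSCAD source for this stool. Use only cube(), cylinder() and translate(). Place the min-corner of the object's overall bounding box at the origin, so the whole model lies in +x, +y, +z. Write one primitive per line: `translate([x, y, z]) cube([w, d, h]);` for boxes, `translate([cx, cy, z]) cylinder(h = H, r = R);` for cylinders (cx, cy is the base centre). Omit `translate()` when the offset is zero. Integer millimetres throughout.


// leg_h = 420 - 39 = 381
translate([0, 0, 381]) cube([257, 344, 39]);
translate([20, 20, 0]) cylinder(h = 381, r = 20);
translate([237, 20, 0]) cylinder(h = 381, r = 20);
translate([20, 324, 0]) cylinder(h = 381, r = 20);
translate([237, 324, 0]) cylinder(h = 381, r = 20);


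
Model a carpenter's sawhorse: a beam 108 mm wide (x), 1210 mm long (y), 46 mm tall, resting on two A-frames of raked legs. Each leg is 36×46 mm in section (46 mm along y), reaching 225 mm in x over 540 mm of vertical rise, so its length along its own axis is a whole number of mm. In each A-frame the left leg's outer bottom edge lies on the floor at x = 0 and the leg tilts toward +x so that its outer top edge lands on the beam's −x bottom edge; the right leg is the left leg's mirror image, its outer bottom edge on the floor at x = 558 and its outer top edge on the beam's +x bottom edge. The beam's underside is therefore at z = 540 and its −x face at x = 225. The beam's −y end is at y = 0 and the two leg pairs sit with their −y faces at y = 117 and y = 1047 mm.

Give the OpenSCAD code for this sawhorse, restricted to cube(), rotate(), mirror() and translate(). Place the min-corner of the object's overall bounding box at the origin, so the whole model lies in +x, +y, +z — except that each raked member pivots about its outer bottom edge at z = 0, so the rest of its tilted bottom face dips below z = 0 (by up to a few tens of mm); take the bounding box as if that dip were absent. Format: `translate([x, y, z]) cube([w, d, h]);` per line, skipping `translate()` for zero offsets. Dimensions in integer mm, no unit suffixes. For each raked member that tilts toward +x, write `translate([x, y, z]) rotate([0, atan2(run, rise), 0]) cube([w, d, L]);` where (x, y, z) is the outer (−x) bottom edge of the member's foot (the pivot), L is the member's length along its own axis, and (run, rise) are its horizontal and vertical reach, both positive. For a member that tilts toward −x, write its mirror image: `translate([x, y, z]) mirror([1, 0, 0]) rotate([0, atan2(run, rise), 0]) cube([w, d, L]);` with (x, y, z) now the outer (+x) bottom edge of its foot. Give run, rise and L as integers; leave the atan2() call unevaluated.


translate([225, 0, 540]) cube([108, 1210, 46]);
translate([0, 117, 0]) rotate([0, atan2(225, 540), 0]) cube([36, 46, 585]);
translate([558, 117, 0]) mirror([1, 0, 0]) rotate([0, atan2(225, 540), 0]) cube([36, 46, 585]);
translate([0, 1047, 0]) rotate([0, atan2(225, 540), 0]) cube([36, 46, 585]);
translate([558, 1047, 0]) mirror([1, 0, 0]) rotate([0, atan2(225, 540), 0]) cube([36, 46, 585]);


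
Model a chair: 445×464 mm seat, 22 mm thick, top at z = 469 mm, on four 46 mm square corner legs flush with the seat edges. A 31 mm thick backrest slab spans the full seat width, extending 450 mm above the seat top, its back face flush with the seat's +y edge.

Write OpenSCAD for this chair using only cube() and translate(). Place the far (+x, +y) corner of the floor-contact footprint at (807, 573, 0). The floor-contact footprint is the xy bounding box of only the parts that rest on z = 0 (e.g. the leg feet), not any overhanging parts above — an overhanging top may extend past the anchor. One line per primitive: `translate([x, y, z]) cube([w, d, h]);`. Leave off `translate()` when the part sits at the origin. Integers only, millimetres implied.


// leg_h = 469 - 22 = 447
translate([362, 109, 447]) cube([445, 464, 22]);
translate([362, 109, 0]) cube([46, 46, 447]);
translate([761, 109, 0]) cube([46, 46, 447]);
translate([362, 527, 0]) cube([46, 46, 447]);
translate([761, 527, 0]) cube([46, 46, 447]);
translate([362, 542, 469]) cube([445, 31, 450]);


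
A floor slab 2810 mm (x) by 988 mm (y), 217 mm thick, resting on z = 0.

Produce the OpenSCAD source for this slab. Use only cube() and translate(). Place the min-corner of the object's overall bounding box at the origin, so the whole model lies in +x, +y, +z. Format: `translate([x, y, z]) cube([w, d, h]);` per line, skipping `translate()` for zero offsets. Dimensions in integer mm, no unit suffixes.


cube([2810, 988, 217]);


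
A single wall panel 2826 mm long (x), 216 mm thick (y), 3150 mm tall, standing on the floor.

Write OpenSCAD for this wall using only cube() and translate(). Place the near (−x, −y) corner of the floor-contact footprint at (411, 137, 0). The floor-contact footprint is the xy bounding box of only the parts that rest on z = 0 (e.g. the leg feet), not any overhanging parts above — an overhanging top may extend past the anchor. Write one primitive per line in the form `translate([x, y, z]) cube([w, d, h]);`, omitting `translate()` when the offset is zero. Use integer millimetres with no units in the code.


translate([411, 137, 0]) cube([2826, 216, 3150]);


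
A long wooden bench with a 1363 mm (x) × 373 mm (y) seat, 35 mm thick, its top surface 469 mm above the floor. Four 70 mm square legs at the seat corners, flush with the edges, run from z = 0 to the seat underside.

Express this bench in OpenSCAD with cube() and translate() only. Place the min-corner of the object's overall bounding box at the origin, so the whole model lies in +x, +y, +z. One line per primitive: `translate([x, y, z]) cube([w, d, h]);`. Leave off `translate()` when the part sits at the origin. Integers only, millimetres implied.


translate([0, 0, 434]) cube([1363, 373, 35]);
cube([70, 70, 434]);
translate([0, 303, 0]) cube([70, 70, 434]);
translate([1293, 0, 0]) cube([70, 70, 434]);
translate([1293, 303, 0]) cube([70, 70, 434]);


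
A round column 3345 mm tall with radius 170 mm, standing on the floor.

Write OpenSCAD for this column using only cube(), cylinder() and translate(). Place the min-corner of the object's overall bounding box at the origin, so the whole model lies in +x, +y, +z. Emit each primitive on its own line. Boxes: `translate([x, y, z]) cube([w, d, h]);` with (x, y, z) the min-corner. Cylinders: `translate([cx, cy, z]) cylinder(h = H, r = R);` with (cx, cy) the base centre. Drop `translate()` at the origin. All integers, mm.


translate([170, 170, 0]) cylinder(h = 3345, r = 170);


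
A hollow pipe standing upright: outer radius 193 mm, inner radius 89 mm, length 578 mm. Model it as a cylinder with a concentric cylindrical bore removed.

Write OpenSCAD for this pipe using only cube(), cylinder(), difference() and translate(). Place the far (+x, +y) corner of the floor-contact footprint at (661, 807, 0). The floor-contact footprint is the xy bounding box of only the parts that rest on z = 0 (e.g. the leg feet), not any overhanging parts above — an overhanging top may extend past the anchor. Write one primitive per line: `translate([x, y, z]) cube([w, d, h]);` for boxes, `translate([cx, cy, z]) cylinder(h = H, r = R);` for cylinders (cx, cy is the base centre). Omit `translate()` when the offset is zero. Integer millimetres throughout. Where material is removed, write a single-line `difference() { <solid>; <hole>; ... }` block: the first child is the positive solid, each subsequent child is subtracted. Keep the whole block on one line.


difference() { translate([468, 614, 0]) cylinder(h = 578, r = 193); translate([468, 614, 0]) cylinder(h = 578, r = 89); }


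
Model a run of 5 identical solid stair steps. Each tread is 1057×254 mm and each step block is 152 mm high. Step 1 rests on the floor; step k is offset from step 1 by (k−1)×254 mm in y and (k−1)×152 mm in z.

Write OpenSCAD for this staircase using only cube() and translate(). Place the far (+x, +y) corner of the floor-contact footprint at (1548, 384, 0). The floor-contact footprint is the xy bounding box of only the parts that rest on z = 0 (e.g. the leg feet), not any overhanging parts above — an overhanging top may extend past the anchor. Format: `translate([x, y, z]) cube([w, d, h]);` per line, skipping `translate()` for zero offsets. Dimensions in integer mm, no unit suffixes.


translate([491, 130, 0]) cube([1057, 254, 152]);
translate([491, 384, 152]) cube([1057, 254, 152]);
translate([491, 638, 304]) cube([1057, 254, 152]);
translate([491, 892, 456]) cube([1057, 254, 152]);
translate([491, 1146, 608]) cube([1057, 254, 152]);


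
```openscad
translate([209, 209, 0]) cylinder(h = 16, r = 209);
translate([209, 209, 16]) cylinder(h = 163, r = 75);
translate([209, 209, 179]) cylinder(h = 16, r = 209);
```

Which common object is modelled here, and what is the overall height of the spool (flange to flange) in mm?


A spool. The overall height is 195 mm.

Three coaxial cylinders, large–small–large — a spool. Two 16 mm flanges and a 163 mm core give 16 + 163 + 16 = 195 mm.


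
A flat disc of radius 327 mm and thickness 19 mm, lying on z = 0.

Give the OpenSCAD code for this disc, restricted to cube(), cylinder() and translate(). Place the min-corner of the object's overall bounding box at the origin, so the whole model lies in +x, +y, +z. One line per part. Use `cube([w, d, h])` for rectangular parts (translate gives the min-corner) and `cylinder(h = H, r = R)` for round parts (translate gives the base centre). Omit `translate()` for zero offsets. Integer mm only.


translate([327, 327, 0]) cylinder(h = 19, r = 327);


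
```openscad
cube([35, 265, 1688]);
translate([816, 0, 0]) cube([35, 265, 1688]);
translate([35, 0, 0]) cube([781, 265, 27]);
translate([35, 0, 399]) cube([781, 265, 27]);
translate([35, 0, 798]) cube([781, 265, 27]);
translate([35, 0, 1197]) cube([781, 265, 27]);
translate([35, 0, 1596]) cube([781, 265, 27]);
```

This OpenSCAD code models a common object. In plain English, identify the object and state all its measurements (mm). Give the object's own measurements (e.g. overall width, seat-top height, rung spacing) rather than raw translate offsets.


An open bookshelf. Two side panels, each 35 mm thick, 265 mm deep and 1688 mm tall, stand 851 mm apart (outside-to-outside). Between them sit 5 shelves, each 27 mm thick and 265 mm deep, spanning the full gap between the sides. The bottom shelf rests on the floor (its underside at z = 0) and the clear gap between one shelf's top and the next shelf's underside is 372 mm.


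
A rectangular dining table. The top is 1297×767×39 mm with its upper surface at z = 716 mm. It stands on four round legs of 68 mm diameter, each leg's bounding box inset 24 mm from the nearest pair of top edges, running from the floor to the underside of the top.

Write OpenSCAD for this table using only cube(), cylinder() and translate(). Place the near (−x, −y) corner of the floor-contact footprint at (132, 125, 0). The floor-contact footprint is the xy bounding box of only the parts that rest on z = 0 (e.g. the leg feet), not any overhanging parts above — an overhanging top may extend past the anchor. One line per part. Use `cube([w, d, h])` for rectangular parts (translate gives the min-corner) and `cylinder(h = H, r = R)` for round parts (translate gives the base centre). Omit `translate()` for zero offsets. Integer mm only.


// leg_h = 716 - 39 = 677
translate([108, 101, 677]) cube([1297, 767, 39]);
translate([166, 159, 0]) cylinder(h = 677, r = 34);
translate([1347, 159, 0]) cylinder(h = 677, r = 34);
translate([166, 810, 0]) cylinder(h = 677, r = 34);
translate([1347, 810, 0]) cylinder(h = 677, r = 34);


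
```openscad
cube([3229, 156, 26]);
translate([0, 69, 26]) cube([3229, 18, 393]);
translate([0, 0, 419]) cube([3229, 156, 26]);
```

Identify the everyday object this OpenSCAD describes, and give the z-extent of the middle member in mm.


An I-beam. The web height is 393 mm.

Two wide flanges with a thin centred web — an I-beam. Overall 445 mm minus two 26 mm flanges gives a web of 445 − 2·26 = 393 mm.


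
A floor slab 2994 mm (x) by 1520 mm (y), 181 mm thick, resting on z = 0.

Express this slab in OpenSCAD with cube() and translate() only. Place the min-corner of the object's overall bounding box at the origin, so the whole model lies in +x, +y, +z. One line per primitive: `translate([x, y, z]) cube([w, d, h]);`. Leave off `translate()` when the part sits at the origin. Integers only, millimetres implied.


cube([2994, 1520, 181]);


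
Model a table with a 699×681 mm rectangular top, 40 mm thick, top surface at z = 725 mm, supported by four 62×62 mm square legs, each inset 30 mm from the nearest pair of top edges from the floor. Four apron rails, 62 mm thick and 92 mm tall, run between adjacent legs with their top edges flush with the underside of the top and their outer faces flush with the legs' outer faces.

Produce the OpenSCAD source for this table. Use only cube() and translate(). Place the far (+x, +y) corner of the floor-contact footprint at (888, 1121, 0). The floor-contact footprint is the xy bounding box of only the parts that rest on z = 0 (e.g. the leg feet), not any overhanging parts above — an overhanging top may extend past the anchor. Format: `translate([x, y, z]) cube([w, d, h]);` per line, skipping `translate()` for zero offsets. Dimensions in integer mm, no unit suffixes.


translate([219, 470, 685]) cube([699, 681, 40]);
translate([249, 500, 0]) cube([62, 62, 685]);
translate([826, 500, 0]) cube([62, 62, 685]);
translate([249, 1059, 0]) cube([62, 62, 685]);
translate([826, 1059, 0]) cube([62, 62, 685]);
translate([311, 500, 593]) cube([515, 62, 92]);
translate([311, 1059, 593]) cube([515, 62, 92]);
translate([249, 562, 593]) cube([62, 497, 92]);
translate([826, 562, 593]) cube([62, 497, 92]);


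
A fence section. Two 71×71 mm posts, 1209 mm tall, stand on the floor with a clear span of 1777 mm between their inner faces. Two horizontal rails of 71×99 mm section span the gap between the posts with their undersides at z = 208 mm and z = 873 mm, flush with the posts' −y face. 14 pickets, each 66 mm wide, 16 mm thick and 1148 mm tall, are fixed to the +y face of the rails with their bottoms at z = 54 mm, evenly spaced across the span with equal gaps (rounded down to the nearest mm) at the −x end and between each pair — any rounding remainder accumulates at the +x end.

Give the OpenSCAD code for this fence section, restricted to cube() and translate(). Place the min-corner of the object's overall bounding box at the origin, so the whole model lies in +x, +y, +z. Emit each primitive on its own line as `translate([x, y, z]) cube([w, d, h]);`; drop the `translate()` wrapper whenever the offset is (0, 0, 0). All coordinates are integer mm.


cube([71, 71, 1209]);
translate([1848, 0, 0]) cube([71, 71, 1209]);
translate([71, 0, 208]) cube([1777, 71, 99]);
translate([71, 0, 873]) cube([1777, 71, 99]);
translate([127, 71, 54]) cube([66, 16, 1148]);
translate([249, 71, 54]) cube([66, 16, 1148]);
translate([371, 71, 54]) cube([66, 16, 1148]);
translate([493, 71, 54]) cube([66, 16, 1148]);
translate([615, 71, 54]) cube([66, 16, 1148]);
translate([737, 71, 54]) cube([66, 16, 1148]);
translate([859, 71, 54]) cube([66, 16, 1148]);
translate([981, 71, 54]) cube([66, 16, 1148]);
translate([1103, 71, 54]) cube([66, 16, 1148]);
translate([1225, 71, 54]) cube([66, 16, 1148]);
translate([1347, 71, 54]) cube([66, 16, 1148]);
translate([1469, 71, 54]) cube([66, 16, 1148]);
translate([1591, 71, 54]) cube([66, 16, 1148]);
translate([1713, 71, 54]) cube([66, 16, 1148]);
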